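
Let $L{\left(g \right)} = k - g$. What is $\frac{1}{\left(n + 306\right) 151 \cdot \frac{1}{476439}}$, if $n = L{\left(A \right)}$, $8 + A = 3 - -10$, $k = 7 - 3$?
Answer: $\frac{476439}{46055} \approx 10.345$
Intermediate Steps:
$k = 4$ ($k = 7 - 3 = 4$)
$A = 5$ ($A = -8 + \left(3 - -10\right) = -8 + \left(3 + 10\right) = -8 + 13 = 5$)
$L{\left(g \right)} = 4 - g$
$n = -1$ ($n = 4 - 5 = -1$)
$\frac{1}{\left(n + 306\right) 151 \cdot \frac{1}{476439}} = \frac{1}{\left(-1 + 306\right) 151 \cdot \frac{1}{476439}} = \frac{1}{305 \cdot 151 \cdot \frac{1}{476439}} = \frac{1}{46055 \cdot \frac{1}{476439}} = \frac{1}{\frac{46055}{476439}} = \frac{476439}{46055}$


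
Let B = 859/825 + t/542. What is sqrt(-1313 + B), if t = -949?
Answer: I*sqrt(10506688862142)/89430 ≈ 36.245*I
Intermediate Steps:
B = -317347/447150 (B = 859/825 - 949/542 = -317347/447150 ≈ -0.70971)
sqrt(-1313 + B) = sqrt(-1313 - 317347/447150) = sqrt(-587425297/447150) = I*sqrt(10506688862142)/89430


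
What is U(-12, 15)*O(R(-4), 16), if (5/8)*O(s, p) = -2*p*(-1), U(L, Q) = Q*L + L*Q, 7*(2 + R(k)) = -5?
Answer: -18432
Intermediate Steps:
R(k) = -19/7 (R(k) = -2 + (1/7)*(-5) = -2 - 5/7 = -19/7)
U(L, Q) = 2*L*Q (U(L, Q) = L*Q + L*Q = 2*L*Q)
O(s, p) = 16*p/5 (O(s, p) = 8*(-2*p*(-1))/5 = 8*(2*p)/5 = 16*p/5)
U(-12, 15)*O(R(-4), 16) = (2*(-12)*15)*((16/5)*16) = -360*256/5 = -18432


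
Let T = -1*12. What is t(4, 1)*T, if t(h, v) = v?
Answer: -12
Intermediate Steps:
T = -12
t(4, 1)*T = 1*(-12) = -12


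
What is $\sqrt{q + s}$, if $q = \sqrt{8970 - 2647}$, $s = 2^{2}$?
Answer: $\sqrt{4 + \sqrt{6323}} \approx 9.1388$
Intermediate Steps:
$s = 4$
$q = \sqrt{6323} \approx 79.517$
$\sqrt{q + s} = \sqrt{\sqrt{6323} + 4} = \sqrt{4 + \sqrt{6323}}$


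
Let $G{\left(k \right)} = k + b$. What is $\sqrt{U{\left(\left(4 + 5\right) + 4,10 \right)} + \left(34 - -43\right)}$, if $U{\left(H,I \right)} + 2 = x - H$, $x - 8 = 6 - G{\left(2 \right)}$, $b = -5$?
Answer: $\sqrt{79} \approx 8.8882$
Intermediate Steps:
$G{\left(k \right)} = -5 + k$ ($G{\left(k \right)} = k - 5 = -5 + k$)
$x = 17$ ($x = 8 + \left(6 - \left(-5 + 2\right)\right) = 8 + \left(6 - -3\right) = 8 + \left(6 + 3\right) = 8 + 9 = 17$)
$U{\left(H,I \right)} = 15 - H$ ($U{\left(H,I \right)} = -2 - \left(-17 + H\right) = 15 - H$)
$\sqrt{U{\left(\left(4 + 5\right) + 4,10 \right)} + \left(34 - -43\right)} = \sqrt{\left(15 - \left(\left(4 + 5\right) + 4\right)\right) + \left(34 - -43\right)} = \sqrt{\left(15 - \left(9 + 4\right)\right) + \left(34 + 43\right)} = \sqrt{\left(15 - 13\right) + 77} = \sqrt{2 + 77} = \sqrt{79}$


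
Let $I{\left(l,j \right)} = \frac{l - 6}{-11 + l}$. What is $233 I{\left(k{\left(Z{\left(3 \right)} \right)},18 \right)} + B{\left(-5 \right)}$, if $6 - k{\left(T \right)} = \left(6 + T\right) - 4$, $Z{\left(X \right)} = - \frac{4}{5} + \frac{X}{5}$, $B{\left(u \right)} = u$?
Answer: $\frac{1927}{34} \approx 56.676$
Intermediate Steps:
$Z{\left(X \right)} = - \frac{4}{5} + \frac{X}{5}$ ($Z{\left(X \right)} = \left(-4\right) \frac{1}{5} + X \frac{1}{5} = - \frac{4}{5} + \frac{X}{5}$)
$k{\left(T \right)} = 4 - T$ ($k{\left(T \right)} = 6 - \left(\left(6 + T\right) - 4\right) = 6 - \left(2 + T\right) = 4 - T$)
$I{\left(l,j \right)} = \frac{-6 + l}{-11 + l}$
$233 I{\left(k{\left(Z{\left(3 \right)} \right)},18 \right)} + B{\left(-5 \right)} = 233 \frac{-6 + \left(4 - \left(- \frac{4}{5} + \frac{1}{5} \cdot 3\right)\right)}{-11 + \left(4 - \left(- \frac{4}{5} + \frac{1}{5} \cdot 3\right)\right)} - 5 = 233 \frac{-6 + \left(4 - \left(- \frac{4}{5} + \frac{3}{5}\right)\right)}{-11 + \left(4 - \left(- \frac{4}{5} + \frac{3}{5}\right)\right)} - 5 = 233 \frac{-6 + \left(4 - - \frac{1}{5}\right)}{-11 + \left(4 - - \frac{1}{5}\right)} - 5 = 233 \frac{-6 + \left(4 + \frac{1}{5}\right)}{-11 + \left(4 + \frac{1}{5}\right)} - 5 = 233 \frac{-6 + \frac{21}{5}}{-11 + \frac{21}{5}} - 5 = 233 \frac{1}{- \frac{34}{5}} \left(- \frac{9}{5}\right) - 5 = 233 \left(\left(- \frac{5}{34}\right) \left(- \frac{9}{5}\right)\right) - 5 = 233 \cdot \frac{9}{34} - 5 = \frac{2097}{34} - 5 = \frac{1927}{34}$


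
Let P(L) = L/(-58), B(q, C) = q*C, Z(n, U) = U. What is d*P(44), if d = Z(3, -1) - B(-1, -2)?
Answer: 66/29 ≈ 2.2759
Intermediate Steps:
B(q, C) = C*q
P(L) = -L/58 (P(L) = L*(-1/58) = -L/58)
d = -3 (d = -1 - (-2)*(-1) = -1 - 1*2 = -1 - 2 = -3)
d*P(44) = -(-3)*44/58 = -3*(-22/29) = 66/29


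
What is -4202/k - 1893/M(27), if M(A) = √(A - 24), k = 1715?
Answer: -4202/1715 - 631*√3 ≈ -1095.4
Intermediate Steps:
M(A) = √(-24 + A)
-4202/k - 1893/M(27) = -4202/1715 - 1893/√(-24 + 27) = -4202*1/1715 - 1893*√3/3 = -4202/1715 - 631*√3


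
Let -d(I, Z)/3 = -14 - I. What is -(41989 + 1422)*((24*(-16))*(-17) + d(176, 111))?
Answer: -308131278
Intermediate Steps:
d(I, Z) = 42 + 3*I (d(I, Z) = -3*(-14 - I) = 42 + 3*I)
-(41989 + 1422)*((24*(-16))*(-17) + d(176, 111)) = -(41989 + 1422)*((24*(-16))*(-17) + (42 + 3*176)) = -43411*(-384*(-17) + (42 + 528)) = -43411*(6528 + 570) = -43411*7098 = -1*308131278 = -308131278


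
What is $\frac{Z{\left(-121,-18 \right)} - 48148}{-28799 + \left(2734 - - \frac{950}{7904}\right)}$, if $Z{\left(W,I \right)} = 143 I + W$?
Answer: $\frac{10575344}{5421495} \approx 1.9506$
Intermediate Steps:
$Z{\left(W,I \right)} = W + 143 I$
$\frac{Z{\left(-121,-18 \right)} - 48148}{-28799 + \left(2734 - - \frac{950}{7904}\right)} = \frac{\left(-121 + 143 \left(-18\right)\right) - 48148}{-28799 + \left(2734 - - \frac{950}{7904}\right)} = \frac{\left(-121 - 2574\right) - 48148}{-28799 + \left(2734 - \left(-950\right) \frac{1}{7904}\right)} = \frac{-2695 - 48148}{-28799 + \left(2734 - - \frac{25}{208}\right)} = - \frac{50843}{-28799 + \left(2734 + \frac{25}{208}\right)} = - \frac{50843}{-28799 + \frac{568697}{208}} = - \frac{50843}{- \frac{5421495}{208}} = \left(-50843\right) \left(- \frac{208}{5421495}\right) = \frac{10575344}{5421495}$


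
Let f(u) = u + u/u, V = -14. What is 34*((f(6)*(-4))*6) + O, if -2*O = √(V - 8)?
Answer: -5712 - I*√22/2 ≈ -5712.0 - 2.3452*I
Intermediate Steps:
f(u) = 1 + u (f(u) = u + 1 = 1 + u)
O = -I*√22/2 (O = -√(-14 - 8)/2 = -I*√22/2 ≈ -2.3452*I)
34*((f(6)*(-4))*6) + O = 34*(((1 + 6)*(-4))*6) - I*√22/2 = 34*((7*(-4))*6) - I*√22/2 = 34*(-28*6) - I*√22/2 = 34*(-168) - I*√22/2 = -5712 - I*√22/2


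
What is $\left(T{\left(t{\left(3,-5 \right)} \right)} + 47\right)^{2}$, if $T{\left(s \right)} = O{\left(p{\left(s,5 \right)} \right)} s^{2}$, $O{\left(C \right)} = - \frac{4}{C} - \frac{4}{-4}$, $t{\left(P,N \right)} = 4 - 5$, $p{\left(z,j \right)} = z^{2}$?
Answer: $1936$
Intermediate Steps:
$t{\left(P,N \right)} = -1$
$O{\left(C \right)} = 1 - \frac{4}{C}$ ($O{\left(C \right)} = - \frac{4}{C} - -1 = - \frac{4}{C} + 1 = 1 - \frac{4}{C}$)
$T{\left(s \right)} = -4 + s^{2}$ ($T{\left(s \right)} = \frac{-4 + s^{2}}{s^{2}} s^{2} = -4 + s^{2}$)
$\left(T{\left(t{\left(3,-5 \right)} \right)} + 47\right)^{2} = \left(\left(-4 + \left(-1\right)^{2}\right) + 47\right)^{2} = \left(\left(-4 + 1\right) + 47\right)^{2} = \left(-3 + 47\right)^{2} = 44^{2} = 1936$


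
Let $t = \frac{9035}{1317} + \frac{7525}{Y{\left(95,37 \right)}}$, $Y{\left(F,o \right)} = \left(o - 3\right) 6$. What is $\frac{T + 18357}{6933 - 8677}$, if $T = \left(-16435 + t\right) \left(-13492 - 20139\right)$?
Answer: $- \frac{49369766132647}{156185664} \approx -3.161 \cdot 10^{5}$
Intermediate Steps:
$Y{\left(F,o \right)} = -18 + 6 o$ ($Y{\left(F,o \right)} = \left(-3 + o\right) 6 = -18 + 6 o$)
$t = \frac{3917855}{89556}$ ($t = \frac{9035}{1317} + \frac{7525}{-18 + 6 \cdot 37} = 9035 \cdot \frac{1}{1317} + \frac{7525}{-18 + 222} = \frac{9035}{1317} + \frac{7525}{204} = \frac{3917855}{89556} \approx 43.748$)
$T = \frac{49368122153155}{89556}$ ($T = \left(-16435 + \frac{3917855}{89556}\right) \left(-13492 - 20139\right) = \left(- \frac{1467935005}{89556}\right) \left(-33631\right) = \frac{49368122153155}{89556} \approx 5.5125 \cdot 10^{8}$)
$\frac{T + 18357}{6933 - 8677} = \frac{\frac{49368122153155}{89556} + 18357}{6933 - 8677} = \frac{49369766132647}{89556 \left(-1744\right)} = \frac{49369766132647}{89556} \left(- \frac{1}{1744}\right) = - \frac{49369766132647}{156185664}$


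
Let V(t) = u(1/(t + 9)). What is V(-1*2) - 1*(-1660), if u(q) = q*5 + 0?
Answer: 11625/7 ≈ 1660.7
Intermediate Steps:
u(q) = 5*q (u(q) = 5*q + 0 = 5*q)
V(t) = 5/(9 + t) (V(t) = 5/(t + 9) = 5/(9 + t))
V(-1*2) - 1*(-1660) = 5/(9 - 1*2) - 1*(-1660) = 5/(9 - 2) + 1660 = 5/7 + 1660 = 11625/7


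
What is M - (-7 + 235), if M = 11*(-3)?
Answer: -261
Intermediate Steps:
M = -33
M - (-7 + 235) = -33 - (-7 + 235) = -33 - 1*228 = -33 - 228 = -261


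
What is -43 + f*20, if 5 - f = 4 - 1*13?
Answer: 237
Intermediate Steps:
f = 14 (f = 5 - (4 - 1*13) = 5 - (4 - 13) = 5 - 1*(-9) = 5 + 9 = 14)
-43 + f*20 = -43 + 14*20 = -43 + 280 = 237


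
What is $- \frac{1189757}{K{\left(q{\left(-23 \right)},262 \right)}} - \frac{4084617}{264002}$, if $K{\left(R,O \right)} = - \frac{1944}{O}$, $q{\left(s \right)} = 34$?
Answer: $\frac{20571448778305}{128304972} \approx 1.6033 \cdot 10^{5}$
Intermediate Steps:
$- \frac{1189757}{K{\left(q{\left(-23 \right)},262 \right)}} - \frac{4084617}{264002} = - \frac{1189757}{\left(-1944\right) \frac{1}{262}} - \frac{4084617}{264002} = - \frac{1189757}{- \frac{972}{131}} - \frac{4084617}{264002} = \left(-1189757\right) \left(- \frac{131}{972}\right) - \frac{4084617}{264002} = \frac{155858167}{972} - \frac{4084617}{264002} = \frac{20571448778305}{128304972}$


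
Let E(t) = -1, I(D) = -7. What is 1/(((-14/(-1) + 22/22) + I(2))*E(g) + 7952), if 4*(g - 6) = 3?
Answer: 1/7944 ≈ 0.00012588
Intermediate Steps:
g = 27/4 (g = 6 + (¼)*3 = 6 + ¾ = 27/4 ≈ 6.7500)
1/(((-14/(-1) + 22/22) + I(2))*E(g) + 7952) = 1/(((-14/(-1) + 22/22) - 7)*(-1) + 7952) = 1/(((-14*(-1) + 22*(1/22)) - 7)*(-1) + 7952) = 1/(((14 + 1) - 7)*(-1) + 7952) = 1/((15 - 7)*(-1) + 7952) = 1/(8*(-1) + 7952) = 1/(-8 + 7952) = 1/7944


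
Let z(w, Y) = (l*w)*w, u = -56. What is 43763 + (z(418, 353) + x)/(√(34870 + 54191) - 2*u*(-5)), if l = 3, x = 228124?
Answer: 1343602071/32077 - 752296*√89061/224539 ≈ 40887.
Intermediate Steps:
z(w, Y) = 3*w² (z(w, Y) = (3*w)*w = 3*w²)
43763 + (z(418, 353) + x)/(√(34870 + 54191) - 2*u*(-5)) = 43763 + (3*418² + 228124)/(√(34870 + 54191) - 2*(-56)*(-5)) = 43763 + (3*174724 + 228124)/(√89061 + 112*(-5)) = 43763 + (524172 + 228124)/(√89061 - 560) = 43763 + 752296/(-560 + √89061)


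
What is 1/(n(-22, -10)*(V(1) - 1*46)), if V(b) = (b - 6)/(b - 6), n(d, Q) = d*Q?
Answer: -1/9900 ≈ -0.00010101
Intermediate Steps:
n(d, Q) = Q*d
V(b) = 1 (V(b) = (-6 + b)/(-6 + b) = 1)
1/(n(-22, -10)*(V(1) - 1*46)) = 1/((-10*(-22))*(1 - 1*46)) = 1/(220*(1 - 46)) = 1/(220*(-45)) = 1/(-9900) = -1/9900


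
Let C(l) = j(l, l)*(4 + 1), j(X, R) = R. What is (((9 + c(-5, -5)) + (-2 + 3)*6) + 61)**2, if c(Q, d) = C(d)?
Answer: 2601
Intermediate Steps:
C(l) = 5*l (C(l) = l*(4 + 1) = l*5 = 5*l)
c(Q, d) = 5*d
(((9 + c(-5, -5)) + (-2 + 3)*6) + 61)**2 = (((9 + 5*(-5)) + (-2 + 3)*6) + 61)**2 = (((9 - 25) + 1*6) + 61)**2 = ((-16 + 6) + 61)**2 = (-10 + 61)**2 = 51**2 = 2601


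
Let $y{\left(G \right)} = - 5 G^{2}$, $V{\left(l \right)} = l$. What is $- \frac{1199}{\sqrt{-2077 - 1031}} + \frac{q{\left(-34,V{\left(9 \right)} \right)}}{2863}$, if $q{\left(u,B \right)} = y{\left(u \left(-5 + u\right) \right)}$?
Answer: $- \frac{8791380}{2863} + \frac{1199 i \sqrt{777}}{1554} \approx -3070.7 + 21.507 i$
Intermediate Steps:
$q{\left(u,B \right)} = - 5 u^{2} \left(-5 + u\right)^{2}$ ($q{\left(u,B \right)} = - 5 \left(u \left(-5 + u\right)\right)^{2} = - 5 u^{2} \left(-5 + u\right)^{2}$)
$- \frac{1199}{\sqrt{-2077 - 1031}} + \frac{q{\left(-34,V{\left(9 \right)} \right)}}{2863} = - \frac{1199}{\sqrt{-2077 - 1031}} + \frac{\left(-5\right) \left(-34\right)^{2} \left(-5 - 34\right)^{2}}{2863} = - \frac{1199}{\sqrt{-3108}} + \left(-5\right) 1156 \left(-39\right)^{2} \cdot \frac{1}{2863} = - \frac{1199}{2 i \sqrt{777}} + \left(-5\right) 1156 \cdot 1521 \cdot \frac{1}{2863} = - 1199 \left(- \frac{i \sqrt{777}}{1554}\right) - \frac{8791380}{2863} = \frac{1199 i \sqrt{777}}{1554} - \frac{8791380}{2863} = - \frac{8791380}{2863} + \frac{1199 i \sqrt{777}}{1554}$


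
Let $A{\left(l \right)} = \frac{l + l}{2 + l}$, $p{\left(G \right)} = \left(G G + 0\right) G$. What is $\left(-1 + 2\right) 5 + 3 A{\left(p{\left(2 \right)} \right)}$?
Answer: $\frac{49}{5} \approx 9.8$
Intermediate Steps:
$p{\left(G \right)} = G^{3}$ ($p{\left(G \right)} = \left(G^{2} + 0\right) G = G^{2} G = G^{3}$)
$A{\left(l \right)} = \frac{2 l}{2 + l}$
$\left(-1 + 2\right) 5 + 3 A{\left(p{\left(2 \right)} \right)} = \left(-1 + 2\right) 5 + 3 \frac{2 \cdot 2^{3}}{2 + 2^{3}} = 1 \cdot 5 + 3 \cdot 2 \cdot 8 \frac{1}{2 + 8} = 5 + 3 \cdot 2 \cdot 8 \cdot \frac{1}{10} = 5 + 3 \cdot \frac{8}{5} = 5 + \frac{24}{5} = \frac{49}{5}$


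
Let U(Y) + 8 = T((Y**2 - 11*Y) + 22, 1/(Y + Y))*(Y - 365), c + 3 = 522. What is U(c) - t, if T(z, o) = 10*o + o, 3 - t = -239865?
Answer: -124494797/519 ≈ -2.3987e+5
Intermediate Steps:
t = 239868 (t = 3 - 1*(-239865) = 3 + 239865 = 239868)
c = 519 (c = -3 + 522 = 519)
T(z, o) = 11*o
U(Y) = -8 + 11*(-365 + Y)/(2*Y) (U(Y) = -8 + (11/(Y + Y))*(Y - 365) = -8 + (11/((2*Y)))*(-365 + Y) = -8 + (11*(1/(2*Y)))*(-365 + Y) = -8 + (11/(2*Y))*(-365 + Y) = -8 + 11*(-365 + Y)/(2*Y))
U(c) - t = (5/2)*(-803 - 1*519)/519 - 1*239868 = (5/2)*(1/519)*(-803 - 519) - 239868 = (5/2)*(1/519)*(-1322) - 239868 = -3305/519 - 239868 = -124494797/519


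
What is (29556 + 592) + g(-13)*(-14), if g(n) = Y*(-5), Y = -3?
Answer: 29938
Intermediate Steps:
g(n) = 15 (g(n) = -3*(-5) = 15)
(29556 + 592) + g(-13)*(-14) = (29556 + 592) + 15*(-14) = 30148 - 210 = 29938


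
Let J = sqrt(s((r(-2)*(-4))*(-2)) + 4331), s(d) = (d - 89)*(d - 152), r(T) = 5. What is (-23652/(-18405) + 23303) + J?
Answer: 47657263/2045 + 3*sqrt(1091) ≈ 23403.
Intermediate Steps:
s(d) = (-152 + d)*(-89 + d) (s(d) = (-89 + d)*(-152 + d) = (-152 + d)*(-89 + d))
J = 3*sqrt(1091) (J = sqrt((13528 + ((5*(-4))*(-2))**2 - 241*5*(-4)*(-2)) + 4331) = sqrt((13528 + (-20*(-2))**2 - (-4820)*(-2)) + 4331) = sqrt((13528 + 40**2 - 241*40) + 4331) = sqrt((13528 + 1600 - 9640) + 4331) = sqrt(5488 + 4331) = sqrt(9819) = 3*sqrt(1091) ≈ 99.091)
(-23652/(-18405) + 23303) + J = (-23652/(-18405) + 23303) + 3*sqrt(1091) = (-23652*(-1/18405) + 23303) + 3*sqrt(1091) = (2628/2045 + 23303) + 3*sqrt(1091) = 47657263/2045 + 3*sqrt(1091)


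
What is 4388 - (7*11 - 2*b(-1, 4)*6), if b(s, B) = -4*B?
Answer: 4119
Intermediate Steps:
4388 - (7*11 - 2*b(-1, 4)*6) = 4388 - (7*11 - (-8)*4*6) = 4388 - (77 - 2*(-16)*6) = 4388 - (77 + 32*6) = 4388 - (77 + 192) = 4388 - 1*269 = 4388 - 269 = 4119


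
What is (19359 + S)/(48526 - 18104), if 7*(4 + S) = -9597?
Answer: 8992/15211 ≈ 0.59115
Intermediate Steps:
S = -1375 (S = -4 + (⅐)*(-9597) = -4 - 1371 = -1375)
(19359 + S)/(48526 - 18104) = (19359 - 1375)/(48526 - 18104) = 17984/30422 = 17984*(1/30422) = 8992/15211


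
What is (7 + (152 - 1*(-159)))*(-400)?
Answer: -127200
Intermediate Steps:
(7 + (152 - 1*(-159)))*(-400) = (7 + (152 + 159))*(-400) = (7 + 311)*(-400) = 318*(-400) = -127200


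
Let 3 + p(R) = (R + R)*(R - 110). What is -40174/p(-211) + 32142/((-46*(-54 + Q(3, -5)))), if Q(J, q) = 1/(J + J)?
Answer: 12763316888/1006324911 ≈ 12.683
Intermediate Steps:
Q(J, q) = 1/(2*J)
p(R) = -3 + 2*R*(-110 + R) (p(R) = -3 + (R + R)*(R - 110) = -3 + (2*R)*(-110 + R) = -3 + 2*R*(-110 + R))
-40174/p(-211) + 32142/((-46*(-54 + Q(3, -5)))) = -40174/(-3 - 220*(-211) + 2*(-211)**2) + 32142/((-46*(-54 + (1/2)/3))) = -40174/(-3 + 46420 + 2*44521) + 32142/((-46*(-54 + (1/2)*(1/3)))) = -40174/(-3 + 46420 + 89042) + 32142/((-46*(-54 + 1/6))) = -40174/135459 + 32142/((-46*(-323/6))) = -40174*1/135459 + 32142/(7429/3) = -40174/135459 + 32142*(3/7429) = -40174/135459 + 96426/7429 = 12763316888/1006324911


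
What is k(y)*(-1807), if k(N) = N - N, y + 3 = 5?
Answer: 0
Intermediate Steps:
y = 2 (y = -3 + 5 = 2)
k(N) = 0
k(y)*(-1807) = 0*(-1807) = 0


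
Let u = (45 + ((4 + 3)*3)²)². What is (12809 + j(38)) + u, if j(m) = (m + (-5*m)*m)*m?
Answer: -23911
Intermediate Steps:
u = 236196 (u = (45 + (7*3)²)² = (45 + 21²)² = (45 + 441)² = 486² = 236196)
j(m) = m*(m - 5*m²) (j(m) = (m - 5*m²)*m = m*(m - 5*m²))
(12809 + j(38)) + u = (12809 + 38²*(1 - 5*38)) + 236196 = (12809 + 1444*(1 - 190)) + 236196 = (12809 + 1444*(-189)) + 236196 = (12809 - 272916) + 236196 = -260107 + 236196 = -23911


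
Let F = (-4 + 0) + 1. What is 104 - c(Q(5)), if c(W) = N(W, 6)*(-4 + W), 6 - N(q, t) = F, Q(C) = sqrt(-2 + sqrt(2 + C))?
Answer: 140 - 9*sqrt(-2 + sqrt(7)) ≈ 132.77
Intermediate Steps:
F = -3 (F = -4 + 1 = -3)
N(q, t) = 9 (N(q, t) = 6 - 1*(-3) = 6 + 3 = 9)
c(W) = -36 + 9*W (c(W) = 9*(-4 + W) = -36 + 9*W)
104 - c(Q(5)) = 104 - (-36 + 9*sqrt(-2 + sqrt(2 + 5))) = 104 - (-36 + 9*sqrt(-2 + sqrt(7))) = 104 + (36 - 9*sqrt(-2 + sqrt(7))) = 140 - 9*sqrt(-2 + sqrt(7))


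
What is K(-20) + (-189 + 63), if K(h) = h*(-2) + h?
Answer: -106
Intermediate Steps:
K(h) = -h (K(h) = -2*h + h = -h)
K(-20) + (-189 + 63) = -1*(-20) + (-189 + 63) = 20 - 126 = -106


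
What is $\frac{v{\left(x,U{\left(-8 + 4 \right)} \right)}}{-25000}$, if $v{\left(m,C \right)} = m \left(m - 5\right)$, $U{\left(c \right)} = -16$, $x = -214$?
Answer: $- \frac{23433}{12500} \approx -1.8746$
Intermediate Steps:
$v{\left(m,C \right)} = m \left(-5 + m\right)$
$\frac{v{\left(x,U{\left(-8 + 4 \right)} \right)}}{-25000} = \frac{\left(-214\right) \left(-5 - 214\right)}{-25000} = \left(-214\right) \left(-219\right) \left(- \frac{1}{25000}\right) = 46866 \left(- \frac{1}{25000}\right) = - \frac{23433}{12500}$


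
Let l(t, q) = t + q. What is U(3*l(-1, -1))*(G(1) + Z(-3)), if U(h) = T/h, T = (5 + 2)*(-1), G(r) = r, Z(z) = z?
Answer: -7/3 ≈ -2.3333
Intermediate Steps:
l(t, q) = q + t
T = -7 (T = 7*(-1) = -7)
U(h) = -7/h
U(3*l(-1, -1))*(G(1) + Z(-3)) = (-7*1/(3*(-1 - 1)))*(1 - 3) = -7/(3*(-2))*(-2) = -7/(-6)*(-2) = -7*(-1/6)*(-2) = (7/6)*(-2) = -7/3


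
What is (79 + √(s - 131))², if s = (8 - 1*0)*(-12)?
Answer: (79 + I*√227)² ≈ 6014.0 + 2380.5*I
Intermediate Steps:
s = -96 (s = (8 + 0)*(-12) = 8*(-12) = -96)
(79 + √(s - 131))² = (79 + √(-96 - 131))² = (79 + √(-227))² = (79 + I*√227)²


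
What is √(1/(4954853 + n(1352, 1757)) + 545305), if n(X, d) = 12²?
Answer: 3*√1487591753413023638/4954997 ≈ 738.45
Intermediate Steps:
n(X, d) = 144
√(1/(4954853 + n(1352, 1757)) + 545305) = √(1/(4954853 + 144) + 545305) = √(1/4954997 + 545305) = √(2701984639086/4954997) = 3*√1487591753413023638/4954997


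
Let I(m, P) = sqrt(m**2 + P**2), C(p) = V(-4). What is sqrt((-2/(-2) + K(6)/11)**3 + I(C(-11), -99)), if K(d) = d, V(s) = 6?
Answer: sqrt(54043 + 43923*sqrt(1093))/121 ≈ 10.143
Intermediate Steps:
C(p) = 6
I(m, P) = sqrt(P**2 + m**2)
sqrt((-2/(-2) + K(6)/11)**3 + I(C(-11), -99)) = sqrt((-2/(-2) + 6/11)**3 + sqrt((-99)**2 + 6**2)) = sqrt((-2*(-1/2) + 6*(1/11))**3 + sqrt(9801 + 36)) = sqrt((1 + 6/11)**3 + sqrt(9837)) = sqrt((17/11)**3 + 3*sqrt(1093)) = sqrt(4913/1331 + 3*sqrt(1093))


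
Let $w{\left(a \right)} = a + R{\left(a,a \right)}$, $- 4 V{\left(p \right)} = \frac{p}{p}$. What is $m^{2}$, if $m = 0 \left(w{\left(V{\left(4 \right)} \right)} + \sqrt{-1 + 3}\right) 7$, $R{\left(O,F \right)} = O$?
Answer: $0$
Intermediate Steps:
$V{\left(p \right)} = - \frac{1}{4}$ ($V{\left(p \right)} = - \frac{p \frac{1}{p}}{4} = \left(- \frac{1}{4}\right) 1 = - \frac{1}{4}$)
$w{\left(a \right)} = 2 a$ ($w{\left(a \right)} = a + a = 2 a$)
$m = 0$ ($m = 0 \left(2 \left(- \frac{1}{4}\right) + \sqrt{-1 + 3}\right) 7 = 0 \left(- \frac{1}{2} + \sqrt{2}\right) 7 = 0 \cdot 7 = 0$)
$m^{2} = 0^{2} = 0$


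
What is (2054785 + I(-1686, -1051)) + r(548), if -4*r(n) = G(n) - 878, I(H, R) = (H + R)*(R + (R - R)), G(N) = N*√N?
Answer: 9863183/2 - 274*√137 ≈ 4.9284e+6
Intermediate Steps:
G(N) = N^(3/2)
I(H, R) = R*(H + R) (I(H, R) = (H + R)*(R + 0) = (H + R)*R = R*(H + R))
r(n) = 439/2 - n^(3/2)/4 (r(n) = -(n^(3/2) - 878)/4 = -(-878 + n^(3/2))/4 = 439/2 - n^(3/2)/4)
(2054785 + I(-1686, -1051)) + r(548) = (2054785 - 1051*(-1686 - 1051)) + (439/2 - 274*√137) = (2054785 - 1051*(-2737)) + (439/2 - 274*√137) = (2054785 + 2876587) + (439/2 - 274*√137) = 4931372 + (439/2 - 274*√137) = 9863183/2 - 274*√137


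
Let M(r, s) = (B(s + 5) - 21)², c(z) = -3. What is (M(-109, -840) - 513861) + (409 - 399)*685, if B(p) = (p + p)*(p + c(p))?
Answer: 1958429007710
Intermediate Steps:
B(p) = 2*p*(-3 + p) (B(p) = (p + p)*(p - 3) = (2*p)*(-3 + p) = 2*p*(-3 + p))
M(r, s) = (-21 + 2*(2 + s)*(5 + s))² (M(r, s) = (2*(s + 5)*(-3 + (s + 5)) - 21)² = (2*(5 + s)*(-3 + (5 + s)) - 21)² = (2*(5 + s)*(2 + s) - 21)² = (2*(2 + s)*(5 + s) - 21)² = (-21 + 2*(2 + s)*(5 + s))²)
(M(-109, -840) - 513861) + (409 - 399)*685 = ((-21 + 2*(2 - 840)*(5 - 840))² - 513861) + (409 - 399)*685 = ((-21 + 2*(-838)*(-835))² - 513861) + 10*685 = ((-21 + 1399460)² - 513861) + 6850 = (1399439² - 513861) + 6850 = (1958429514721 - 513861) + 6850 = 1958429000860 + 6850 = 1958429007710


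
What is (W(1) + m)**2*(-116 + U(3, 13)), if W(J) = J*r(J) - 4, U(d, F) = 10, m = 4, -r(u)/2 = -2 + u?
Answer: -424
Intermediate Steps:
r(u) = 4 - 2*u (r(u) = -2*(-2 + u) = 4 - 2*u)
W(J) = -4 + J*(4 - 2*J) (W(J) = J*(4 - 2*J) - 4 = -4 + J*(4 - 2*J))
(W(1) + m)**2*(-116 + U(3, 13)) = ((-4 - 2*1*(-2 + 1)) + 4)**2*(-116 + 10) = ((-4 - 2*1*(-1)) + 4)**2*(-106) = ((-4 + 2) + 4)**2*(-106) = (-2 + 4)**2*(-106) = 2**2*(-106) = 4*(-106) = -424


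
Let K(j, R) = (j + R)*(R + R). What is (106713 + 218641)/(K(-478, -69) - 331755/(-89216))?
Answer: 1707457792/396170043 ≈ 4.3099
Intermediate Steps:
K(j, R) = 2*R*(R + j) (K(j, R) = (R + j)*(2*R) = 2*R*(R + j))
(106713 + 218641)/(K(-478, -69) - 331755/(-89216)) = (106713 + 218641)/(2*(-69)*(-69 - 478) - 331755/(-89216)) = 325354/(2*(-69)*(-547) - 331755*(-1/89216)) = 325354/(75486 + 19515/5248) = 325354/(396170043/5248) = 325354*(5248/396170043) = 1707457792/396170043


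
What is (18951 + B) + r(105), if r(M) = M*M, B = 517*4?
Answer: 32044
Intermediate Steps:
B = 2068
r(M) = M**2
(18951 + B) + r(105) = (18951 + 2068) + 105**2 = 21019 + 11025 = 32044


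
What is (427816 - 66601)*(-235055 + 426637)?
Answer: 69202292130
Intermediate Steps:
(427816 - 66601)*(-235055 + 426637) = 361215*191582 = 69202292130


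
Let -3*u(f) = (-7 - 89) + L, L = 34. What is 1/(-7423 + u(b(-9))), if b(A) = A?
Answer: -3/22207 ≈ -0.00013509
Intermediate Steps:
u(f) = 62/3 (u(f) = -((-7 - 89) + 34)/3 = -(-96 + 34)/3 = -1/3*(-62) = 62/3)
1/(-7423 + u(b(-9))) = 1/(-7423 + 62/3) = 1/(-22207/3) = -3/22207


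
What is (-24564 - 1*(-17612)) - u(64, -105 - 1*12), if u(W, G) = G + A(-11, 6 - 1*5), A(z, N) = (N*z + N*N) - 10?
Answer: -6815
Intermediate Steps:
A(z, N) = -10 + N**2 + N*z (A(z, N) = (N*z + N**2) - 10 = (N**2 + N*z) - 10 = -10 + N**2 + N*z)
u(W, G) = -20 + G (u(W, G) = G + (-10 + (6 - 1*5)**2 + (6 - 1*5)*(-11)) = G + (-10 + (6 - 5)**2 + (6 - 5)*(-11)) = G + (-10 + 1**2 + 1*(-11)) = G + (-10 + 1 - 11) = G - 20 = -20 + G)
(-24564 - 1*(-17612)) - u(64, -105 - 1*12) = (-24564 - 1*(-17612)) - (-20 + (-105 - 1*12)) = (-24564 + 17612) - (-20 + (-105 - 12)) = -6952 - (-20 - 117) = -6952 - 1*(-137) = -6952 + 137 = -6815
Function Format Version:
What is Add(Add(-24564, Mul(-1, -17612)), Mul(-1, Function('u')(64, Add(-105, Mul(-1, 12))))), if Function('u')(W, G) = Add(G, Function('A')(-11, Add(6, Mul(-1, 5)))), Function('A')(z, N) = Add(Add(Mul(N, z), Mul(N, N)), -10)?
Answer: -6815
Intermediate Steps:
Function('A')(z, N) = Add(-10, Pow(N, 2), Mul(N, z)) (Function('A')(z, N) = Add(Add(Mul(N, z), Pow(N, 2)), -10) = Add(Add(Pow(N, 2), Mul(N, z)), -10) = Add(-10, Pow(N, 2), Mul(N, z)))
Function('u')(W, G) = Add(-20, G) (Function('u')(W, G) = Add(G, Add(-10, Pow(Add(6, Mul(-1, 5)), 2), Mul(Add(6, Mul(-1, 5)), -11))) = Add(G, Add(-10, Pow(Add(6, -5), 2), Mul(Add(6, -5), -11))) = Add(G, Add(-10, Pow(1, 2), Mul(1, -11))) = Add(G, Add(-10, 1, -11)) = Add(G, -20) = Add(-20, G))
Add(Add(-24564, Mul(-1, -17612)), Mul(-1, Function('u')(64, Add(-105, Mul(-1, 12))))) = Add(Add(-24564, Mul(-1, -17612)), Mul(-1, Add(-20, Add(-105, Mul(-1, 12))))) = Add(Add(-24564, 17612), Mul(-1, Add(-20, Add(-105, -12)))) = Add(-6952, Mul(-1, Add(-20, -117))) = Add(-6952, Mul(-1, -137)) = Add(-6952, 137) = -6815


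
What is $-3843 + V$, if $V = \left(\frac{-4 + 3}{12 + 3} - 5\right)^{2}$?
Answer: $- \frac{858899}{225} \approx -3817.3$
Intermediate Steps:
$V = \frac{5776}{225}$ ($V = \left(- \frac{1}{15} - 5\right)^{2} = \left(- \frac{76}{15}\right)^{2} = \frac{5776}{225} \approx 25.671$)
$-3843 + V = -3843 + \frac{5776}{225} = - \frac{858899}{225}$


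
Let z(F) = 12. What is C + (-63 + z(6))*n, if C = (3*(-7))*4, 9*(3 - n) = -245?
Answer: -4876/3 ≈ -1625.3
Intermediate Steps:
n = 272/9 (n = 3 - ⅑*(-245) = 3 + 245/9 = 272/9 ≈ 30.222)
C = -84 (C = -21*4 = -84)
C + (-63 + z(6))*n = -84 + (-63 + 12)*(272/9) = -84 - 51*272/9 = -84 - 4624/3 = -4876/3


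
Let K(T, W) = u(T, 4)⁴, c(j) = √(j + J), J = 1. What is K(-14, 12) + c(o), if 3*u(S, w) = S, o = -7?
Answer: 38416/81 + I*√6 ≈ 474.27 + 2.4495*I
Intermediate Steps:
u(S, w) = S/3
c(j) = √(1 + j) (c(j) = √(j + 1) = √(1 + j))
K(T, W) = T⁴/81 (K(T, W) = (T/3)⁴ = T⁴/81)
K(-14, 12) + c(o) = (1/81)*(-14)⁴ + √(1 - 7) = (1/81)*38416 + √(-6) = 38416/81 + I*√6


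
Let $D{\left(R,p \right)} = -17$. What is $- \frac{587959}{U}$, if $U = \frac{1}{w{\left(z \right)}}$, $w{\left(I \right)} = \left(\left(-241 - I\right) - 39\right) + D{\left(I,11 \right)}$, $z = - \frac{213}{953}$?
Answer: $\frac{166291268052}{953} \approx 1.7449 \cdot 10^{8}$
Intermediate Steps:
$z = - \frac{213}{953}$ ($z = \left(-213\right) \frac{1}{953} = - \frac{213}{953} \approx -0.2235$)
$w{\left(I \right)} = -297 - I$ ($w{\left(I \right)} = \left(\left(-241 - I\right) - 39\right) - 17 = \left(-280 - I\right) - 17 = -297 - I$)
$U = - \frac{953}{282828}$ ($U = \frac{1}{-297 - - \frac{213}{953}} = \frac{1}{-297 + \frac{213}{953}} = \frac{1}{- \frac{282828}{953}} = - \frac{953}{282828} \approx -0.0033695$)
$- \frac{587959}{U} = - \frac{587959}{- \frac{953}{282828}} = \left(-587959\right) \left(- \frac{282828}{953}\right) = \frac{166291268052}{953}$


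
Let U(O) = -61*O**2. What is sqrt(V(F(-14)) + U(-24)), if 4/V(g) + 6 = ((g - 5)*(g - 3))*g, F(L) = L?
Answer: I*sqrt(11256028699)/566 ≈ 187.45*I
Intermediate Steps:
V(g) = 4/(-6 + g*(-5 + g)*(-3 + g)) (V(g) = 4/(-6 + ((g - 5)*(g - 3))*g) = 4/(-6 + ((-5 + g)*(-3 + g))*g) = 4/(-6 + g*(-5 + g)*(-3 + g)))
sqrt(V(F(-14)) + U(-24)) = sqrt(4/(-6 + (-14)**3 - 8*(-14)**2 + 15*(-14)) - 61*(-24)**2) = sqrt(4/(-6 - 2744 - 8*196 - 210) - 61*576) = sqrt(4/(-6 - 2744 - 1568 - 210) - 35136) = sqrt(4/(-4528) - 35136) = sqrt(4*(-1/4528) - 35136) = sqrt(-1/1132 - 35136) = sqrt(-39773953/1132) = I*sqrt(11256028699)/566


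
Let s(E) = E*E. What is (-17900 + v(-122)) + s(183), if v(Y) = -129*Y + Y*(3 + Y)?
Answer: 45845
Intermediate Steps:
s(E) = E**2
(-17900 + v(-122)) + s(183) = (-17900 - 122*(-126 - 122)) + 183**2 = (-17900 - 122*(-248)) + 33489 = (-17900 + 30256) + 33489 = 12356 + 33489 = 45845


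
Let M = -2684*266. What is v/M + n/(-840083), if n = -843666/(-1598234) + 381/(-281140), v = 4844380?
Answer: -10389885871279883486009/1531216790038016871020 ≈ -6.7854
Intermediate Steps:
M = -713944
n = 118289666043/224663753380 (n = -843666*(-1/1598234) + 381*(-1/281140) = 421833/799117 - 381/281140 = 118289666043/224663753380 ≈ 0.52652)
v/M + n/(-840083) = 4844380/(-713944) + (118289666043/224663753380)/(-840083) = 4844380*(-1/713944) + (118289666043/224663753380)*(-1/840083) = -1211095/178486 - 118289666043/188736199930730540 = -10389885871279883486009/1531216790038016871020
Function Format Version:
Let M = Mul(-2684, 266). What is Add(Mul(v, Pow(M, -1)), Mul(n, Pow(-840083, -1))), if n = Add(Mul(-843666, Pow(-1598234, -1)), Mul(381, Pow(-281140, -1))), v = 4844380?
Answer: Rational(-10389885871279883486009, 1531216790038016871020) ≈ -6.7854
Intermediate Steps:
M = -713944
n = Rational(118289666043, 224663753380) (n = Add(Mul(-843666, Rational(-1, 1598234)), Mul(381, Rational(-1, 281140))) = Add(Rational(421833, 799117), Rational(-381, 281140)) = Rational(118289666043, 224663753380) ≈ 0.52652)
Add(Mul(v, Pow(M, -1)), Mul(n, Pow(-840083, -1))) = Add(Mul(4844380, Pow(-713944, -1)), Mul(Rational(118289666043, 224663753380), Pow(-840083, -1))) = Add(Mul(4844380, Rational(-1, 713944)), Mul(Rational(118289666043, 224663753380), Rational(-1, 840083))) = Add(Rational(-1211095, 178486), Rational(-118289666043, 188736199930730540)) = Rational(-10389885871279883486009, 1531216790038016871020)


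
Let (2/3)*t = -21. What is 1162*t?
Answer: -36603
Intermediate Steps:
t = -63/2 (t = (3/2)*(-21) = -63/2 ≈ -31.500)
1162*t = 1162*(-63/2) = -36603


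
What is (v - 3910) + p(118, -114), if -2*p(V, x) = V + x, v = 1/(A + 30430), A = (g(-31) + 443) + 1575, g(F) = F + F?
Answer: -126694031/32386 ≈ -3912.0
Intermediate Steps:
g(F) = 2*F
A = 1956 (A = (2*(-31) + 443) + 1575 = (-62 + 443) + 1575 = 381 + 1575 = 1956)
v = 1/32386 (v = 1/(1956 + 30430) = 1/32386 ≈ 3.0878e-5)
p(V, x) = -V/2 - x/2 (p(V, x) = -(V + x)/2 = -V/2 - x/2)
(v - 3910) + p(118, -114) = (1/32386 - 3910) + (-½*118 - ½*(-114)) = -126629259/32386 + (-59 + 57) = -126629259/32386 - 2 = -126694031/32386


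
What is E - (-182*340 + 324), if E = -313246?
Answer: -251690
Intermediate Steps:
E - (-182*340 + 324) = -313246 - (-182*340 + 324) = -313246 - (-61880 + 324) = -313246 - 1*(-61556) = -313246 + 61556 = -251690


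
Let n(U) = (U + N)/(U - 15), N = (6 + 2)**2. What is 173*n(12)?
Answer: -13148/3 ≈ -4382.7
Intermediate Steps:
N = 64 (N = 8**2 = 64)
n(U) = (64 + U)/(-15 + U) (n(U) = (U + 64)/(U - 15) = (64 + U)/(-15 + U))
173*n(12) = 173*((64 + 12)/(-15 + 12)) = 173*(76/(-3)) = 173*(-1/3*76) = 173*(-76/3) = -13148/3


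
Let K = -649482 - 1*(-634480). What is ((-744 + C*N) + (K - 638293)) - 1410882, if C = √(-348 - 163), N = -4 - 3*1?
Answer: -2064921 - 7*I*√511 ≈ -2.0649e+6 - 158.24*I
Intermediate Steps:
K = -15002 (K = -649482 + 634480 = -15002)
N = -7 (N = -4 - 3 = -7)
C = I*√511 (C = √(-511) = I*√511 ≈ 22.605*I)
((-744 + C*N) + (K - 638293)) - 1410882 = ((-744 + (I*√511)*(-7)) + (-15002 - 638293)) - 1410882 = ((-744 - 7*I*√511) - 653295) - 1410882 = (-654039 - 7*I*√511) - 1410882 = -2064921 - 7*I*√511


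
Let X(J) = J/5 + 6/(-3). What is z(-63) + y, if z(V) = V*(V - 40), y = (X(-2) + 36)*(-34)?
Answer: 26733/5 ≈ 5346.6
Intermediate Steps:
X(J) = -2 + J/5 (X(J) = J*(1/5) + 6*(-1/3) = J/5 - 2 = -2 + J/5)
y = -5712/5 (y = ((-2 + (1/5)*(-2)) + 36)*(-34) = ((-2 - 2/5) + 36)*(-34) = (-12/5 + 36)*(-34) = (168/5)*(-34) = -5712/5 ≈ -1142.4)
z(V) = V*(-40 + V)
z(-63) + y = -63*(-40 - 63) - 5712/5 = -63*(-103) - 5712/5 = 6489 - 5712/5 = 26733/5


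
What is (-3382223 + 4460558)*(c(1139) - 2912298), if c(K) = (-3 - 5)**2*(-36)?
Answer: -3142917347670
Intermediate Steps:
c(K) = -2304 (c(K) = (-8)**2*(-36) = 64*(-36) = -2304)
(-3382223 + 4460558)*(c(1139) - 2912298) = (-3382223 + 4460558)*(-2304 - 2912298) = 1078335*(-2914602) = -3142917347670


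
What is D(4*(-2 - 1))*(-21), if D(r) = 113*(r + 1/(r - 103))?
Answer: 3277113/115 ≈ 28497.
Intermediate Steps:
D(r) = 113*r + 113/(-103 + r) (D(r) = 113*(r + 1/(-103 + r)) = 113*r + 113/(-103 + r))
D(4*(-2 - 1))*(-21) = (113*(1 + (4*(-2 - 1))² - 412*(-2 - 1))/(-103 + 4*(-2 - 1)))*(-21) = (113*(1 + (4*(-3))² - 412*(-3))/(-103 + 4*(-3)))*(-21) = (113*(1 + (-12)² - 103*(-12))/(-103 - 12))*(-21) = (113*(1 + 144 + 1236)/(-115))*(-21) = (113*(-1/115)*1381)*(-21) = -156053/115*(-21) = 3277113/115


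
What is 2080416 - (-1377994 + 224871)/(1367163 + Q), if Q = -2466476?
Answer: 2287027201085/1099313 ≈ 2.0804e+6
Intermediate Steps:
2080416 - (-1377994 + 224871)/(1367163 + Q) = 2080416 - (-1377994 + 224871)/(1367163 - 2466476) = 2080416 - (-1153123)/(-1099313) = 2080416 - (-1153123)*(-1)/1099313 = 2080416 - 1*1153123/1099313 = 2080416 - 1153123/1099313 = 2287027201085/1099313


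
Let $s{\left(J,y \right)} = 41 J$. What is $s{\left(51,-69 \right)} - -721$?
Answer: $2812$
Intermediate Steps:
$s{\left(51,-69 \right)} - -721 = 41 \cdot 51 - -721 = 2091 + 721 = 2812$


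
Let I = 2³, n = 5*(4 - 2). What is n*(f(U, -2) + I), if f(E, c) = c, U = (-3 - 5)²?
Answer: 60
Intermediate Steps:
U = 64 (U = (-8)² = 64)
n = 10 (n = 5*2 = 10)
I = 8
n*(f(U, -2) + I) = 10*(-2 + 8) = 10*6 = 60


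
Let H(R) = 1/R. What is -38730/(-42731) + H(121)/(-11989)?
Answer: 2957071981/3262554581 ≈ 0.90637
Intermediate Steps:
-38730/(-42731) + H(121)/(-11989) = -38730/(-42731) + 1/(121*(-11989)) = -38730*(-1/42731) + (1/121)*(-1/11989) = 38730/42731 - 1/1450669 = 2957071981/3262554581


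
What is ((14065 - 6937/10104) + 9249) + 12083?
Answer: 357644351/10104 ≈ 35396.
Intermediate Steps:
((14065 - 6937/10104) + 9249) + 12083 = (142105823/10104 + 9249) + 12083 = 235557719/10104 + 12083 = 357644351/10104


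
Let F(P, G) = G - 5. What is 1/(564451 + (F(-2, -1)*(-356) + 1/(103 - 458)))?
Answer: 355/201138384 ≈ 1.7650e-6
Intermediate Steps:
F(P, G) = -5 + G
1/(564451 + (F(-2, -1)*(-356) + 1/(103 - 458))) = 1/(564451 + ((-5 - 1)*(-356) + 1/(103 - 458))) = 1/(564451 + (-6*(-356) + 1/(-355))) = 1/(564451 + (2136 - 1/355)) = 1/(564451 + 758279/355) = 1/(201138384/355) = 355/201138384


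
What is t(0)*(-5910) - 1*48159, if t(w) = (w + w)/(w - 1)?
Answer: -48159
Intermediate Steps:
t(w) = 2*w/(-1 + w) (t(w) = (2*w)/(-1 + w) = 2*w/(-1 + w))
t(0)*(-5910) - 1*48159 = (2*0/(-1 + 0))*(-5910) - 1*48159 = (2*0/(-1))*(-5910) - 48159 = (2*0*(-1))*(-5910) - 48159 = 0*(-5910) - 48159 = 0 - 48159 = -48159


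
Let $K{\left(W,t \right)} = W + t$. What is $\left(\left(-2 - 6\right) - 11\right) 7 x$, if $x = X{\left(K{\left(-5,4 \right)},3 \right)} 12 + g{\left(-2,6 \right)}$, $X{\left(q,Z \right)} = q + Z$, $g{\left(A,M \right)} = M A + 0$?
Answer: $-1596$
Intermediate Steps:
$g{\left(A,M \right)} = A M$ ($g{\left(A,M \right)} = A M + 0 = A M$)
$X{\left(q,Z \right)} = Z + q$
$x = 12$ ($x = \left(3 + \left(-5 + 4\right)\right) 12 - 12 = \left(3 - 1\right) 12 - 12 = 2 \cdot 12 - 12 = 24 - 12 = 12$)
$\left(\left(-2 - 6\right) - 11\right) 7 x = \left(\left(-2 - 6\right) - 11\right) 7 \cdot 12 = \left(-8 - 11\right) 7 \cdot 12 = \left(-19\right) 7 \cdot 12 = \left(-133\right) 12 = -1596$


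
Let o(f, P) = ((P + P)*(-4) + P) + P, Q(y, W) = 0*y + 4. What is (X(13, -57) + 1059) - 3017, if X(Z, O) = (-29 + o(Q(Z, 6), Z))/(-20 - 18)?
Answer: -74297/38 ≈ -1955.2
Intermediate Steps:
Q(y, W) = 4 (Q(y, W) = 0 + 4 = 4)
o(f, P) = -6*P (o(f, P) = ((2*P)*(-4) + P) + P = (-8*P + P) + P = -7*P + P = -6*P)
X(Z, O) = 29/38 + 3*Z/19 (X(Z, O) = (-29 - 6*Z)/(-20 - 18) = (-29 - 6*Z)/(-38) = (-29 - 6*Z)*(-1/38) = 29/38 + 3*Z/19)
(X(13, -57) + 1059) - 3017 = ((29/38 + (3/19)*13) + 1059) - 3017 = ((29/38 + 39/19) + 1059) - 3017 = (107/38 + 1059) - 3017 = 40349/38 - 3017 = -74297/38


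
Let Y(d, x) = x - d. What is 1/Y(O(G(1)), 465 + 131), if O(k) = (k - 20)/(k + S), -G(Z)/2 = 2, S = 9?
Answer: 5/3004 ≈ 0.0016644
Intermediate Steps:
G(Z) = -4 (G(Z) = -2*2 = -4)
O(k) = (-20 + k)/(9 + k) (O(k) = (k - 20)/(k + 9) = (-20 + k)/(9 + k))
1/Y(O(G(1)), 465 + 131) = 1/((465 + 131) - (-20 - 4)/(9 - 4)) = 1/(596 - (-24)/5) = 1/(596 - 1*(-24/5)) = 1/(596 + 24/5) = 1/(3004/5) = 5/3004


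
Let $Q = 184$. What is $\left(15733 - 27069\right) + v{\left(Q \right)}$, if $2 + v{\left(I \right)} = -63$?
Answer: $-11401$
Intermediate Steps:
$v{\left(I \right)} = -65$ ($v{\left(I \right)} = -2 - 63 = -65$)
$\left(15733 - 27069\right) + v{\left(Q \right)} = \left(15733 - 27069\right) - 65 = -11336 - 65 = -11401$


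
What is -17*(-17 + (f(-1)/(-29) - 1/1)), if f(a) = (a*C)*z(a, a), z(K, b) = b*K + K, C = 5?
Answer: 306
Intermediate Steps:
z(K, b) = K + K*b (z(K, b) = K*b + K = K + K*b)
f(a) = 5*a²*(1 + a) (f(a) = (a*5)*(a*(1 + a)) = (5*a)*(a*(1 + a)) = 5*a²*(1 + a))
-17*(-17 + (f(-1)/(-29) - 1/1)) = -17*(-17 + ((5*(-1)²*(1 - 1))/(-29) - 1/1)) = -17*(-17 + ((5*1*0)*(-1/29) - 1*1)) = -17*(-17 + (0*(-1/29) - 1)) = -17*(-17 + (0 - 1)) = -17*(-17 - 1) = -17*(-18) = 306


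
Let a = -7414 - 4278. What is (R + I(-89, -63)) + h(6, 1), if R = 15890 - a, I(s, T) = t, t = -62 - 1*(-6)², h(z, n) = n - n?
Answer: 27484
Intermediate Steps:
h(z, n) = 0
t = -98 (t = -62 - 1*36 = -62 - 36 = -98)
I(s, T) = -98
a = -11692
R = 27582 (R = 15890 - 1*(-11692) = 15890 + 11692 = 27582)
(R + I(-89, -63)) + h(6, 1) = (27582 - 98) + 0 = 27484 + 0 = 27484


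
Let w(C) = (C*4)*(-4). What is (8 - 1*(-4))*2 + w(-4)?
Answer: 88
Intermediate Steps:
w(C) = -16*C (w(C) = (4*C)*(-4) = -16*C)
(8 - 1*(-4))*2 + w(-4) = (8 - 1*(-4))*2 - 16*(-4) = (8 + 4)*2 + 64 = 12*2 + 64 = 24 + 64 = 88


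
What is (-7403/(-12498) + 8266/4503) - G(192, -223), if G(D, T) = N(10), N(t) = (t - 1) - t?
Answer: 64307557/18759498 ≈ 3.4280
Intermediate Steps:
N(t) = -1 (N(t) = (-1 + t) - t = -1)
G(D, T) = -1
(-7403/(-12498) + 8266/4503) - G(192, -223) = (-7403/(-12498) + 8266/4503) - 1*(-1) = (-7403*(-1/12498) + 8266*(1/4503)) + 1 = (7403/12498 + 8266/4503) + 1 = 45548059/18759498 + 1 = 64307557/18759498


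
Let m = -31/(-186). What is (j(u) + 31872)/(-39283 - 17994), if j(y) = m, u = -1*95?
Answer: -191233/343662 ≈ -0.55646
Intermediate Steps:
u = -95
m = ⅙ (m = -31*(-1/186) = ⅙ ≈ 0.16667)
j(y) = ⅙
(j(u) + 31872)/(-39283 - 17994) = (⅙ + 31872)/(-39283 - 17994) = (191233/6)/(-57277) = (191233/6)*(-1/57277) = -191233/343662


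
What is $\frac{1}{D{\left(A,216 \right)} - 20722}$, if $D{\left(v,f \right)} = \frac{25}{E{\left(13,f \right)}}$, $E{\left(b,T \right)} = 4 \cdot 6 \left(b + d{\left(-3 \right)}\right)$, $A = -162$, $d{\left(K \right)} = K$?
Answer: $- \frac{48}{994651} \approx -4.8258 \cdot 10^{-5}$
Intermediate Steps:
$E{\left(b,T \right)} = -72 + 24 b$ ($E{\left(b,T \right)} = 4 \cdot 6 \left(b - 3\right) = 24 \left(-3 + b\right) = -72 + 24 b$)
$D{\left(v,f \right)} = \frac{5}{48}$ ($D{\left(v,f \right)} = \frac{25}{-72 + 24 \cdot 13} = \frac{25}{-72 + 312} = \frac{25}{240} = 25 \cdot \frac{1}{240} = \frac{5}{48}$)
$\frac{1}{D{\left(A,216 \right)} - 20722} = \frac{1}{\frac{5}{48} - 20722} = \frac{1}{- \frac{994651}{48}} = - \frac{48}{994651}$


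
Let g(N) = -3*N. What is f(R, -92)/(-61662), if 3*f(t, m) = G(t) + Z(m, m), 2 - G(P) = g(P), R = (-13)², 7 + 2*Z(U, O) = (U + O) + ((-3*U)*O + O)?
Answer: 8219/123324 ≈ 0.066646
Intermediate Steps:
Z(U, O) = -7/2 + O + U/2 - 3*O*U/2 (Z(U, O) = -7/2 + ((U + O) + ((-3*U)*O + O))/2 = -7/2 + ((O + U) + (-3*O*U + O))/2 = -7/2 + ((O + U) + (O - 3*O*U))/2 = -7/2 + (U + 2*O - 3*O*U)/2 = -7/2 + (O + U/2 - 3*O*U/2) = -7/2 + O + U/2 - 3*O*U/2)
R = 169
G(P) = 2 + 3*P (G(P) = 2 - (-3)*P = 2 + 3*P)
f(t, m) = -½ + t + m/2 - m²/2 (f(t, m) = ((2 + 3*t) + (-7/2 + m + m/2 - 3*m*m/2))/3 = ((2 + 3*t) + (-7/2 + m + m/2 - 3*m²/2))/3 = ((2 + 3*t) + (-7/2 - 3*m²/2 + 3*m/2))/3 = (-3/2 + 3*t - 3*m²/2 + 3*m/2)/3 = -½ + t + m/2 - m²/2)
f(R, -92)/(-61662) = (-½ + 169 + (½)*(-92) - ½*(-92)²)/(-61662) = (-½ + 169 - 46 - ½*8464)*(-1/61662) = (-½ + 169 - 46 - 4232)*(-1/61662) = -8219/2*(-1/61662) = 8219/123324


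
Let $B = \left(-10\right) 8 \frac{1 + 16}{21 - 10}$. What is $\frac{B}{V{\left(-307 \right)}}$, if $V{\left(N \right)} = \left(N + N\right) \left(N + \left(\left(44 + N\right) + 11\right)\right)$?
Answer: $- \frac{680}{1887743} \approx -0.00036022$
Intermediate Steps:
$V{\left(N \right)} = 2 N \left(55 + 2 N\right)$ ($V{\left(N \right)} = 2 N \left(N + \left(55 + N\right)\right) = 2 N \left(55 + 2 N\right)$)
$B = - \frac{1360}{11}$ ($B = - 80 \cdot \frac{17}{11} = - 80 \cdot 17 \cdot \frac{1}{11} = \left(-80\right) \frac{17}{11} = - \frac{1360}{11} \approx -123.64$)
$\frac{B}{V{\left(-307 \right)}} = - \frac{1360}{11 \cdot 2 \left(-307\right) \left(55 + 2 \left(-307\right)\right)} = - \frac{1360}{11 \cdot 2 \left(-307\right) \left(55 - 614\right)} = - \frac{1360}{11 \cdot 2 \left(-307\right) \left(-559\right)} = - \frac{1360}{11 \cdot 343226} = \left(- \frac{1360}{11}\right) \frac{1}{343226} = - \frac{680}{1887743}$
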